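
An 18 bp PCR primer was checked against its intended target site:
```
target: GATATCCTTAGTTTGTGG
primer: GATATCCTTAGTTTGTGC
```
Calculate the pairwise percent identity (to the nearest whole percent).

94%

Mismatch at position 18 (1-based): 1 of 18.
Identical positions: 17/18 = 94.44% → 94%.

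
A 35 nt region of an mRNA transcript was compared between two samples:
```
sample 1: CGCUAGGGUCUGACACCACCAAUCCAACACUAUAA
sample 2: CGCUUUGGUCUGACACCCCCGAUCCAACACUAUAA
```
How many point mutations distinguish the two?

The sequences differ at bases 5, 6, 18, 21 (1-based) — 4 in total.

4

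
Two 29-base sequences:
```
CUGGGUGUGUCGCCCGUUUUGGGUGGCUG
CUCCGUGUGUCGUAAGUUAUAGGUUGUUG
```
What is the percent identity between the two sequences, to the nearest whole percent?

69%

9 positions differ (3, 4, 13, 14, 15, 19, 21, 25, 27), so 20 of 29 match: 20/29 = 68.97%.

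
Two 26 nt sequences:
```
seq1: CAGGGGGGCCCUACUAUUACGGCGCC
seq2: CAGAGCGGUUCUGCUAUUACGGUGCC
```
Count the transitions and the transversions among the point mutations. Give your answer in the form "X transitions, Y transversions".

5 transitions, 1 transversion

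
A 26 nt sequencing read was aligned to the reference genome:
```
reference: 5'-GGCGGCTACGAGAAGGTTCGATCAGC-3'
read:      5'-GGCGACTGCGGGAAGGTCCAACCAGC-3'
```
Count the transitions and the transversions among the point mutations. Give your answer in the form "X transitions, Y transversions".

6 transitions, 0 transversions

Transitions (purine↔purine or pyrimidine↔pyrimidine): 5 G→A, 8 A→G, 11 A→G, 18 T→C, 20 G→A, 22 T→C.
Transversions (purine↔pyrimidine): none.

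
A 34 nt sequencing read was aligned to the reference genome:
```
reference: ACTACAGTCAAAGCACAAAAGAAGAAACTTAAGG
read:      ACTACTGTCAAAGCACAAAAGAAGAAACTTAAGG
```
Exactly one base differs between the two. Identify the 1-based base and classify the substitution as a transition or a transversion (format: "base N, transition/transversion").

Base 6 changes A→T. A is a purine and T is a pyrimidine, so this is a transversion.

base 6, transversion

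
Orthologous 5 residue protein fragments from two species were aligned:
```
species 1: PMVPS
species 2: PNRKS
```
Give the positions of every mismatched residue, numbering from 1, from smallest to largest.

2, 3, 4

Scanning 1-based: 2: M/N; 3: V/R; 4: P/K.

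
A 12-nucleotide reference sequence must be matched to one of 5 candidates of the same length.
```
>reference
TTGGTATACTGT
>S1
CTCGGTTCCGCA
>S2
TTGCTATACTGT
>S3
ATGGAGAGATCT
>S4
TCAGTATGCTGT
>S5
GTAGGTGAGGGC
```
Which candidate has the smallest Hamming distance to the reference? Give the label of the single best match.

S1 differs at 8 positions; S2 differs at 1 position; S3 differs at 7 positions; S4 differs at 3 positions; S5 differs at 8 positions. The closest is S2.

S2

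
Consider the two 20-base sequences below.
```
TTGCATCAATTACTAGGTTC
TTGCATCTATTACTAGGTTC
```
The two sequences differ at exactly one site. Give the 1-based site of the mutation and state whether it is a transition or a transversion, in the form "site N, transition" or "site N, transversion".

site 8, transversion

The sequences differ only at site 8: A→T (purine→pyrimidine), a transversion.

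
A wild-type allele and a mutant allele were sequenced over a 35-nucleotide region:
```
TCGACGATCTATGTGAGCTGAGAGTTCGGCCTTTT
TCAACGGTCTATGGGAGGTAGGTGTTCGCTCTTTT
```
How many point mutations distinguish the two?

Comparing position by position, 9 bases differ: 3 (G/A), 7 (A/G), 14 (T/G), 18 (C/G), 20 (G/A), 21 (A/G), 23 (A/T), 29 (G/C), 30 (C/T).

9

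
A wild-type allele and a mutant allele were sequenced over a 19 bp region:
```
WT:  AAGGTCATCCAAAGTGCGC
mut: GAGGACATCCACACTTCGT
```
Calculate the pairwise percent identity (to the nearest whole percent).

68%

6 positions differ (1, 5, 12, 14, 16, 19), so 13 of 19 match: 13/19 = 68.42%.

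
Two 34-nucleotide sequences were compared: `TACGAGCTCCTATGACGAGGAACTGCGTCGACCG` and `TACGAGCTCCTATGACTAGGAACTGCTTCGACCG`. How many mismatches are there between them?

2

Mismatches (1-based): base 17: G→T; base 27: G→T.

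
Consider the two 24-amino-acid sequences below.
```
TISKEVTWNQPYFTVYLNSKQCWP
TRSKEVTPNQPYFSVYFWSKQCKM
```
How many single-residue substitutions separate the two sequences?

The sequences differ at positions 2, 8, 14, 17, 18, 23, 24 (1-based) — 7 in total.

7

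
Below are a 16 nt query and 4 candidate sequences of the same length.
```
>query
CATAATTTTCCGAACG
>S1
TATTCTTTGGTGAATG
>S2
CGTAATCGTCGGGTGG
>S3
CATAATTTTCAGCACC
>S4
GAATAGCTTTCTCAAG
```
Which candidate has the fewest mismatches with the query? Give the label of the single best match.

S3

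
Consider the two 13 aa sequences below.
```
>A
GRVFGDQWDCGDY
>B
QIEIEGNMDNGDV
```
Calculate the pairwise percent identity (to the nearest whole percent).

Mismatches at positions 1, 2, 3, 4, 5, 6, 7, 8, 10, 13 (1-based): 10 of 13.
Identical positions: 3/13 = 23.08% → 23%.

23%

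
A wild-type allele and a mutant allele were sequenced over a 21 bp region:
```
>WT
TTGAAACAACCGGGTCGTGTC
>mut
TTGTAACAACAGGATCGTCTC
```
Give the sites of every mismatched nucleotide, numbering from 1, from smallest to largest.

4, 11, 14, 19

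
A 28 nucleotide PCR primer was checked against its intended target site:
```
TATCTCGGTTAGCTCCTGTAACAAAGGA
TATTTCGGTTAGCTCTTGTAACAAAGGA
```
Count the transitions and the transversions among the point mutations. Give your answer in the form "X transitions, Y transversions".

Transitions (purine↔purine or pyrimidine↔pyrimidine): 4 C→T, 16 C→T.
Transversions (purine↔pyrimidine): none.

2 transitions, 0 transversions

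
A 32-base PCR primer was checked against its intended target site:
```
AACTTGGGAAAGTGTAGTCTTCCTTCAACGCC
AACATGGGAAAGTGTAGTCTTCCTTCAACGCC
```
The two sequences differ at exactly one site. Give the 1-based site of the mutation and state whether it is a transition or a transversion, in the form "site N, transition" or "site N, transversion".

The sequences differ only at site 4: T→A (pyrimidine→purine), a transversion.

site 4, transversion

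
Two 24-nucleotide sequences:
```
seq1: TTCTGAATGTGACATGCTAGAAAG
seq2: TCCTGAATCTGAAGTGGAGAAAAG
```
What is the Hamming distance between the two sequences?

The sequences differ at positions 2, 9, 13, 14, 17, 18, 19, 20 (1-based) — 8 in total.

8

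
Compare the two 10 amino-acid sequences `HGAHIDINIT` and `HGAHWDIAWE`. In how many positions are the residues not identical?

4

Comparing position by position, 4 positions differ: 5 (I/W), 8 (N/A), 9 (I/W), 10 (T/E).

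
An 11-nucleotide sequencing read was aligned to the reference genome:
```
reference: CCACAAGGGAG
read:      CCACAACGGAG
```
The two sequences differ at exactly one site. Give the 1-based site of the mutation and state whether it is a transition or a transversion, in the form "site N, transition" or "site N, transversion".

The sequences differ only at site 7: G→C (purine→pyrimidine), a transversion.

site 7, transversion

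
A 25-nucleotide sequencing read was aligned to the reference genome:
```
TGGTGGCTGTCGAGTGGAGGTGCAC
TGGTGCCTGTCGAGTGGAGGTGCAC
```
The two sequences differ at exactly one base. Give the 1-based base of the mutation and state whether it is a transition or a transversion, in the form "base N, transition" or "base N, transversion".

The sequences differ only at base 6: G→C (purine→pyrimidine), a transversion.

base 6, transversion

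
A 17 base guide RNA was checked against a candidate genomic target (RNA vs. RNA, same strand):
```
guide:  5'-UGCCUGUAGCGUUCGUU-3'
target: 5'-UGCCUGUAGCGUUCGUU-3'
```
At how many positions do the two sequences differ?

The two sequences are identical at every position.

0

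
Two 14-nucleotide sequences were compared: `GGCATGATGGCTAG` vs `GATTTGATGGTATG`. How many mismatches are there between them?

6

Mismatches (1-based): position 2: G→A; position 3: C→T; position 4: A→T; position 11: C→T; position 12: T→A; position 13: A→T.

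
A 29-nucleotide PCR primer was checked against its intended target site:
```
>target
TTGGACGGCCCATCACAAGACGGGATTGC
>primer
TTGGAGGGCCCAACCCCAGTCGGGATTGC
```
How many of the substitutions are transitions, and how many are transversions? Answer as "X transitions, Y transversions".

0 transitions, 5 transversions

Transitions (purine↔purine or pyrimidine↔pyrimidine): none.
Transversions (purine↔pyrimidine): 6 C→G, 13 T→A, 15 A→C, 17 A→C, 20 A→T.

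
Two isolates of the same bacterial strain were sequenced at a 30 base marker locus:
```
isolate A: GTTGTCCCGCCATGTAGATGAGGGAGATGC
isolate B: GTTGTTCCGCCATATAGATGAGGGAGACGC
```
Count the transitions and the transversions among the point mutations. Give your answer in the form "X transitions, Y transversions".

3 transitions, 0 transversions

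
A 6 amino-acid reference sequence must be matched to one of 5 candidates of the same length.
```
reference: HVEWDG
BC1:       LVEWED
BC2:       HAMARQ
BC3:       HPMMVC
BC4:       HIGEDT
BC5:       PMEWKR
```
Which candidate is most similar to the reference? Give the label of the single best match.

BC1

BC1 differs at 3 residues; BC2 differs at 5 residues; BC3 differs at 5 residues; BC4 differs at 4 residues; BC5 differs at 4 residues. The closest is BC1.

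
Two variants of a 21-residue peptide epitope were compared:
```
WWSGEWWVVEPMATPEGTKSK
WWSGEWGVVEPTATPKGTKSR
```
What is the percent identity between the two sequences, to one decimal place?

4 positions differ (7, 12, 16, 21), so 17 of 21 match: 17/21 = 80.95%.

81.0%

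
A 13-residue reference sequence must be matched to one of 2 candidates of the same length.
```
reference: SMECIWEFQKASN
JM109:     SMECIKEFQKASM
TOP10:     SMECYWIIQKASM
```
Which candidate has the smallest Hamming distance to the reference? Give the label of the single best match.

JM109 differs at 2 residues; TOP10 differs at 4 residues. The closest is JM109.

JM109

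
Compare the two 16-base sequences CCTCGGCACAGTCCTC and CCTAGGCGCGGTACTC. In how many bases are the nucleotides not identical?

4

The sequences differ at bases 4, 8, 10, 13 (1-based) — 4 in total.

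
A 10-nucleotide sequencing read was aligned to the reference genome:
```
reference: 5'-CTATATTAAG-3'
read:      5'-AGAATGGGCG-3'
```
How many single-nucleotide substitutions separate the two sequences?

Comparing position by position, 8 positions differ: 1 (C/A), 2 (T/G), 4 (T/A), 5 (A/T), 6 (T/G), 7 (T/G), 8 (A/G), 9 (A/C).

8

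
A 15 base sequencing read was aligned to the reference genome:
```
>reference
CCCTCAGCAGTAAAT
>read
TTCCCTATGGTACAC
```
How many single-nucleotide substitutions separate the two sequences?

9

The sequences differ at sites 1, 2, 4, 6, 7, 8, 9, 13, 15 (1-based) — 9 in total.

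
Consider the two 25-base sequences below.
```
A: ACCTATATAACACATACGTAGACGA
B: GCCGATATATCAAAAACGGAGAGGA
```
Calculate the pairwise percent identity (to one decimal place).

72.0%

7 positions differ (1, 4, 10, 13, 15, 19, 23), so 18 of 25 match: 18/25 = 72%.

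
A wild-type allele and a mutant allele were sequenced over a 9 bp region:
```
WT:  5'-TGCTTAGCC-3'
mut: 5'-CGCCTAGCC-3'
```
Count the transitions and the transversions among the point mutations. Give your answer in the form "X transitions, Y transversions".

2 transitions, 0 transversions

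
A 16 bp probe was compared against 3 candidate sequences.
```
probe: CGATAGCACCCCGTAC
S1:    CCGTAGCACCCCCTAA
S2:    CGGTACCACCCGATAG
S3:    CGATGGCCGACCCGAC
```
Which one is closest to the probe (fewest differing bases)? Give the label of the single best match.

S1

Hamming distances to probe — S1: 4; S2: 5; S3: 6.
Smallest is S1 with 4 mismatches.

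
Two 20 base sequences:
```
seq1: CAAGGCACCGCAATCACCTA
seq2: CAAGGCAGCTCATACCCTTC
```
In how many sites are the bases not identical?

The sequences differ at sites 8, 10, 13, 14, 16, 18, 20 (1-based) — 7 in total.

7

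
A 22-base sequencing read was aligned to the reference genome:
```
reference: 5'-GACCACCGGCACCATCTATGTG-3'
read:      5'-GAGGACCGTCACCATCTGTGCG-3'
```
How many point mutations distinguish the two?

5

The sequences differ at sites 3, 4, 9, 18, 21 (1-based) — 5 in total.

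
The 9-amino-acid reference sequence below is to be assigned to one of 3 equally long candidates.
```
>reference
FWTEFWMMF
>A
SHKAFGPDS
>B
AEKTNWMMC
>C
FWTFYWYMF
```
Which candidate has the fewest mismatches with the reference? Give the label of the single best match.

C

A differs at 8 residues; B differs at 6 residues; C differs at 3 residues. The closest is C.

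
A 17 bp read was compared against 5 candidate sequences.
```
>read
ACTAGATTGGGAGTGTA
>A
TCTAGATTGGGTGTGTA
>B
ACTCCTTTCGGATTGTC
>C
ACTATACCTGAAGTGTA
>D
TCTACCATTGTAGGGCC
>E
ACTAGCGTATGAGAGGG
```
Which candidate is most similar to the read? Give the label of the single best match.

A

Hamming distances to read — A: 2; B: 6; C: 5; D: 9; E: 7.
Smallest is A with 2 mismatches.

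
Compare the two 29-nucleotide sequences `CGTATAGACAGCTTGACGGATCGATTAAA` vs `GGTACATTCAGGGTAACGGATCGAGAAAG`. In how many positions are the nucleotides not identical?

Comparing position by position, 10 positions differ: 1 (C/G), 5 (T/C), 7 (G/T), 8 (A/T), 12 (C/G), 13 (T/G), 15 (G/A), 25 (T/G), 26 (T/A), 29 (A/G).

10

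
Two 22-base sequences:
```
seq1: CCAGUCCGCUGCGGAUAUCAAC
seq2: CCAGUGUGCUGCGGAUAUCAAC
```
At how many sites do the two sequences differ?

2

The sequences differ at sites 6, 7 (1-based) — 2 in total.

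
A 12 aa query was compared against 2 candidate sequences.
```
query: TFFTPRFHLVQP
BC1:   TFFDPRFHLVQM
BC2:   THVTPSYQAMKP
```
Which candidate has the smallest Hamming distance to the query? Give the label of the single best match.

BC1

BC1 differs at 2 residues; BC2 differs at 8 residues. The closest is BC1.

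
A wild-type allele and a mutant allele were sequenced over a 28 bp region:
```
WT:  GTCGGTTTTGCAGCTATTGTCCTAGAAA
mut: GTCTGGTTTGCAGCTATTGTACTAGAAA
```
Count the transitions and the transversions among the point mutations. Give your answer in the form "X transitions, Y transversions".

0 transitions, 3 transversions

Transitions (purine↔purine or pyrimidine↔pyrimidine): none.
Transversions (purine↔pyrimidine): 4 G→T, 6 T→G, 21 C→A.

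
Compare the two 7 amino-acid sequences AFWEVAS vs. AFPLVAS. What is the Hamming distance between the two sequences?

The sequences differ at positions 3, 4 (1-based) — 2 in total.

2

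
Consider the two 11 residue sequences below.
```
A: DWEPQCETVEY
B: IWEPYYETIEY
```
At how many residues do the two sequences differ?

4

Comparing position by position, 4 residues differ: 1 (D/I), 5 (Q/Y), 6 (C/Y), 9 (V/I).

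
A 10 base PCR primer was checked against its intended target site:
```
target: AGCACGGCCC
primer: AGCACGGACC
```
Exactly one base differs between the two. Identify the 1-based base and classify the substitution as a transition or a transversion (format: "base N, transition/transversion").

base 8, transversion

The sequences differ only at base 8: C→A (pyrimidine→purine), a transversion.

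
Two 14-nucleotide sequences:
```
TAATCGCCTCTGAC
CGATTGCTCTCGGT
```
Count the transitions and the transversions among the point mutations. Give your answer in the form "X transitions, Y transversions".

Mismatches (1-based):
site 1: T→C (pyrimidine→pyrimidine, transition)
site 2: A→G (purine→purine, transition)
site 5: C→T (pyrimidine→pyrimidine, transition)
site 8: C→T (pyrimidine→pyrimidine, transition)
site 9: T→C (pyrimidine→pyrimidine, transition)
site 10: C→T (pyrimidine→pyrimidine, transition)
site 11: T→C (pyrimidine→pyrimidine, transition)
site 13: A→G (purine→purine, transition)
site 14: C→T (pyrimidine→pyrimidine, transition)

9 transitions, 0 transversions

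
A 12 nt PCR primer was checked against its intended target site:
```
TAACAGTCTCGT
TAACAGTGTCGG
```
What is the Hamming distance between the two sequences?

2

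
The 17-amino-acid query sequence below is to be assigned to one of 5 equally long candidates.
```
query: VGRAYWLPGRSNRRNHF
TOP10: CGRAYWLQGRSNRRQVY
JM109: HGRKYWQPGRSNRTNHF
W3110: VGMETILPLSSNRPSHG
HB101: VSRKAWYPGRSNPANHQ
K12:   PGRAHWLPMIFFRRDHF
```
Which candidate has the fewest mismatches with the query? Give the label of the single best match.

JM109

Hamming distances to query — TOP10: 5; JM109: 4; W3110: 9; HB101: 7; K12: 7.
Smallest is JM109 with 4 mismatches.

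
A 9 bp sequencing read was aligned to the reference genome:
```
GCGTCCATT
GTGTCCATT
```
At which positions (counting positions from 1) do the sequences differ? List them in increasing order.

Scanning 1-based: 2: C/T.

2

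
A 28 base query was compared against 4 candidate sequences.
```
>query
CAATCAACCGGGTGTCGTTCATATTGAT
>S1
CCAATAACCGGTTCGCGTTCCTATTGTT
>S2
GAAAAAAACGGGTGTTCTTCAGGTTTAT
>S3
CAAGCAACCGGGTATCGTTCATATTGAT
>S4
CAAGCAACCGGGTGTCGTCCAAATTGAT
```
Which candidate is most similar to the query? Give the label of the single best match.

S1 differs at 8 bases; S2 differs at 9 bases; S3 differs at 2 bases; S4 differs at 3 bases. The closest is S3.

S3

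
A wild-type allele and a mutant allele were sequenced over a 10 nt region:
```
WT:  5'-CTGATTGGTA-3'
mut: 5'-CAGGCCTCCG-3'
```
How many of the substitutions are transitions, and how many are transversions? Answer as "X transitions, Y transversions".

Mismatches (1-based):
position 2: T→A (pyrimidine→purine, transversion)
position 4: A→G (purine→purine, transition)
position 5: T→C (pyrimidine→pyrimidine, transition)
position 6: T→C (pyrimidine→pyrimidine, transition)
position 7: G→T (purine→pyrimidine, transversion)
position 8: G→C (purine→pyrimidine, transversion)
position 9: T→C (pyrimidine→pyrimidine, transition)
position 10: A→G (purine→purine, transition)

5 transitions, 3 transversions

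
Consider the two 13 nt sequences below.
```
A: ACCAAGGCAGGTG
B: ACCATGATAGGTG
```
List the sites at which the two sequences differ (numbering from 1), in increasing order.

5, 7, 8

Scanning 1-based: 5: A/T; 7: G/A; 8: C/T.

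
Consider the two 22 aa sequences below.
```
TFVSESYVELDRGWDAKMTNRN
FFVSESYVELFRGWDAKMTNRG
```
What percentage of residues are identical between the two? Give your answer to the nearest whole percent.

3 positions differ (1, 11, 22), so 19 of 22 match: 19/22 = 86.36%.

86%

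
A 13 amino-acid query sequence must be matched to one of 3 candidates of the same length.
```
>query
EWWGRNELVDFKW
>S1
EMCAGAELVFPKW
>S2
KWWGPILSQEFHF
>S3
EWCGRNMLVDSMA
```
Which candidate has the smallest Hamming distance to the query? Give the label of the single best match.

S1 differs at 7 residues; S2 differs at 9 residues; S3 differs at 5 residues. The closest is S3.

S3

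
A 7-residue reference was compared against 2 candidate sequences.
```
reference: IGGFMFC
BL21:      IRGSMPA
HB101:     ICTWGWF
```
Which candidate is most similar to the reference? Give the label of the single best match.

BL21

BL21 differs at 4 residues; HB101 differs at 6 residues. The closest is BL21.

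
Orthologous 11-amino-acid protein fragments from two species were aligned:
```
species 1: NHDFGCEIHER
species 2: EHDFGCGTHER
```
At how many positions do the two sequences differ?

3

Mismatches (1-based): position 1: N→E; position 7: E→G; position 8: I→T.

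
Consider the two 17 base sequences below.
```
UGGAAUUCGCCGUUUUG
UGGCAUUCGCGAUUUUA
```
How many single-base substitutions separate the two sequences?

4

The sequences differ at bases 4, 11, 12, 17 (1-based) — 4 in total.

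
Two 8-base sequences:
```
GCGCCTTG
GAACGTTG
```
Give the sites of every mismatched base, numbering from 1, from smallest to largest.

2, 3, 5

Scanning 1-based: 2: C/A; 3: G/A; 5: C/G.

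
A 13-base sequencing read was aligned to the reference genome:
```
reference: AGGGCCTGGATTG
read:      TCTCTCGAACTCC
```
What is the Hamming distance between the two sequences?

11

The sequences differ at sites 1, 2, 3, 4, 5, 7, 8, 9, 10, 12, 13 (1-based) — 11 in total.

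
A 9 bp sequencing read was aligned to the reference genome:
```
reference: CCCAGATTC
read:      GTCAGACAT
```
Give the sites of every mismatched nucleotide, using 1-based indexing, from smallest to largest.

Scanning 1-based: 1: C/G; 2: C/T; 7: T/C; 8: T/A; 9: C/T.

1, 2, 7, 8, 9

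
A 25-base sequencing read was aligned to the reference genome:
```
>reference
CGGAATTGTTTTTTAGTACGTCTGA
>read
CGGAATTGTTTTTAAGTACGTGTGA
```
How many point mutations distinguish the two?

2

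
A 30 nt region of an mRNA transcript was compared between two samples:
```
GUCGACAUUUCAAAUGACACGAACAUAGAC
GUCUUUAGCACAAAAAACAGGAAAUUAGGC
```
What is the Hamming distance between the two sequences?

Comparing position by position, 12 sites differ: 4 (G/U), 5 (A/U), 6 (C/U), 8 (U/G), 9 (U/C), 10 (U/A), 15 (U/A), 16 (G/A), 20 (C/G), 24 (C/A), 25 (A/U), 29 (A/G).

12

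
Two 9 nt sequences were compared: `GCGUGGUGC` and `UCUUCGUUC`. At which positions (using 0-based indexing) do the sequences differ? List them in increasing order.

0, 2, 4, 7

Differences at position 0 (G→U), position 2 (G→U), position 4 (G→C), position 7 (G→U).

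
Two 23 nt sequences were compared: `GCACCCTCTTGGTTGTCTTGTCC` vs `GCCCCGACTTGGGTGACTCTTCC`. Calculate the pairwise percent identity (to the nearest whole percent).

70%

7 positions differ (3, 6, 7, 13, 16, 19, 20), so 16 of 23 match: 16/23 = 69.57%.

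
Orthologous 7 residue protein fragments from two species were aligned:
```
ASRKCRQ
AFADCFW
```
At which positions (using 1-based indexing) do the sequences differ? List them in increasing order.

2, 3, 4, 6, 7

Scanning 1-based: 2: S/F; 3: R/A; 4: K/D; 6: R/F; 7: Q/W.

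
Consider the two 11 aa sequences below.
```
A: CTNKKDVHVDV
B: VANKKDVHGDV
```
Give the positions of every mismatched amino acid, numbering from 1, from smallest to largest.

1, 2, 9

Scanning 1-based: 1: C/V; 2: T/A; 9: V/G.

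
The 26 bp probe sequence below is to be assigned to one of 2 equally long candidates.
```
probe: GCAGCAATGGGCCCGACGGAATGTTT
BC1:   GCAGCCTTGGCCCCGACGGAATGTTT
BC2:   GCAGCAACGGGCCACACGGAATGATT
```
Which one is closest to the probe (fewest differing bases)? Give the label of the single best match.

BC1

Hamming distances to probe — BC1: 3; BC2: 4.
Smallest is BC1 with 3 mismatches.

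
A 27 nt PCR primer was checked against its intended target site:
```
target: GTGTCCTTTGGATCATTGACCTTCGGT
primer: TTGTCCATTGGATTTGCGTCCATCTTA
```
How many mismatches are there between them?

11

The sequences differ at sites 1, 7, 14, 15, 16, 17, 19, 22, 25, 26, 27 (1-based) — 11 in total.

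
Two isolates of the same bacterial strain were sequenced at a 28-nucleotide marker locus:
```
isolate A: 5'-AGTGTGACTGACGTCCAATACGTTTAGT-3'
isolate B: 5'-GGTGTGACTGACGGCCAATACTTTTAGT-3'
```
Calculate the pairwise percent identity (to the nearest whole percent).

89%

Mismatches at positions 1, 14, 22 (1-based): 3 of 28.
Identical positions: 25/28 = 89.29% → 89%.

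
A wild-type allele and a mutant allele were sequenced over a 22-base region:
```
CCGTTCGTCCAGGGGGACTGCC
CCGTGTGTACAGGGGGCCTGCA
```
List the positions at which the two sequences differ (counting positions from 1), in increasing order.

5, 6, 9, 17, 22

Scanning 1-based: 5: T/G; 6: C/T; 9: C/A; 17: A/C; 22: C/A.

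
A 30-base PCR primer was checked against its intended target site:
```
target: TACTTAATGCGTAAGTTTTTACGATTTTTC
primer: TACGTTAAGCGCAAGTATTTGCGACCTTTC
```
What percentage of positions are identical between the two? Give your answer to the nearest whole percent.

73%

Mismatches at positions 4, 6, 8, 12, 17, 21, 25, 26 (1-based): 8 of 30.
Identical positions: 22/30 = 73.33% → 73%.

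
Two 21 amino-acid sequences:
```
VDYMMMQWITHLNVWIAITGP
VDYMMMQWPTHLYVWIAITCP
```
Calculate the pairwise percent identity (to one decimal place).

85.7%

3 positions differ (9, 13, 20), so 18 of 21 match: 18/21 = 85.71%.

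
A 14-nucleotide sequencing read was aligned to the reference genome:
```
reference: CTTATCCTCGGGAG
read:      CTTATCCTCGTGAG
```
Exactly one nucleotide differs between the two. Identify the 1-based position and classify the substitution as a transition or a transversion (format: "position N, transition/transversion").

The sequences differ only at position 11: G→T (purine→pyrimidine), a transversion.

position 11, transversion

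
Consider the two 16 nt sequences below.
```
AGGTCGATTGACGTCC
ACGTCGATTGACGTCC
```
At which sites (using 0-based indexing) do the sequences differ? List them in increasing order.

1

Scanning 0-based: 1: G/C.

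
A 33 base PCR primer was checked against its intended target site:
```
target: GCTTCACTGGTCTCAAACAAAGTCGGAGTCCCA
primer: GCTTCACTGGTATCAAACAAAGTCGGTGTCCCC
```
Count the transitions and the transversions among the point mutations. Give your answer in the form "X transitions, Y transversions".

Mismatches (1-based):
site 12: C→A (pyrimidine→purine, transversion)
site 27: A→T (purine→pyrimidine, transversion)
site 33: A→C (purine→pyrimidine, transversion)

0 transitions, 3 transversions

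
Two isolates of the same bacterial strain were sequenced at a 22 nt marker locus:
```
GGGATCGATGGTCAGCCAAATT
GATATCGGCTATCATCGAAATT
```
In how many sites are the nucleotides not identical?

The sequences differ at sites 2, 3, 8, 9, 10, 11, 15, 17 (1-based) — 8 in total.

8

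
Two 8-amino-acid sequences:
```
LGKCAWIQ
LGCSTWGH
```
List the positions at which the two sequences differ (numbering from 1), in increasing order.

3, 4, 5, 7, 8

Scanning 1-based: 3: K/C; 4: C/S; 5: A/T; 7: I/G; 8: Q/H.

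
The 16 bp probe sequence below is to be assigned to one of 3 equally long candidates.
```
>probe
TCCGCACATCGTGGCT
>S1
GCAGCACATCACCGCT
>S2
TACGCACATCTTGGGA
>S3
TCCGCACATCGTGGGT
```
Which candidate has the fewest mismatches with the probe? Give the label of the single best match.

S3

S1 differs at 5 positions; S2 differs at 4 positions; S3 differs at 1 position. The closest is S3.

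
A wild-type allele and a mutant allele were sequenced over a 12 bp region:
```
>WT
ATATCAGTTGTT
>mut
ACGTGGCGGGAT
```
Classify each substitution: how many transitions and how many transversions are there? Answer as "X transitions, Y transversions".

Mismatches (1-based):
site 2: T→C (pyrimidine→pyrimidine, transition)
site 3: A→G (purine→purine, transition)
site 5: C→G (pyrimidine→purine, transversion)
site 6: A→G (purine→purine, transition)
site 7: G→C (purine→pyrimidine, transversion)
site 8: T→G (pyrimidine→purine, transversion)
site 9: T→G (pyrimidine→purine, transversion)
site 11: T→A (pyrimidine→purine, transversion)

3 transitions, 5 transversions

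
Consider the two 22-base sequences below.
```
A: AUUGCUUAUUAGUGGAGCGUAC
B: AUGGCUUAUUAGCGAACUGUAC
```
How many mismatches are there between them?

5

The sequences differ at positions 3, 13, 15, 17, 18 (1-based) — 5 in total.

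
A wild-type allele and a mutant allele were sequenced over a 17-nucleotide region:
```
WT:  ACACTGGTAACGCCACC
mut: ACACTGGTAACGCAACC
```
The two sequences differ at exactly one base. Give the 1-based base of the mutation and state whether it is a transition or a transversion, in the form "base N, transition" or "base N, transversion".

The sequences differ only at base 14: C→A (pyrimidine→purine), a transversion.

base 14, transversion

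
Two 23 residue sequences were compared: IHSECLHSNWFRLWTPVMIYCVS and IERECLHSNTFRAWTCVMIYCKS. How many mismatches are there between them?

6

Comparing position by position, 6 positions differ: 2 (H/E), 3 (S/R), 10 (W/T), 13 (L/A), 16 (P/C), 22 (V/K).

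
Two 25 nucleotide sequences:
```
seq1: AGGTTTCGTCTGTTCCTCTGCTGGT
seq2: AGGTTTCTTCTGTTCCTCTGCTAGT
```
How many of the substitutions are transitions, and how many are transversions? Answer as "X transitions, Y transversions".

1 transition, 1 transversion

Transitions (purine↔purine or pyrimidine↔pyrimidine): 23 G→A.
Transversions (purine↔pyrimidine): 8 G→T.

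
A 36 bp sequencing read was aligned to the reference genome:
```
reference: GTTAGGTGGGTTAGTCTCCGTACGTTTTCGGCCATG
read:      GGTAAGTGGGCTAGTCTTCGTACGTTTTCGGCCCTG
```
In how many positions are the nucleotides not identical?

5

Mismatches (1-based): position 2: T→G; position 5: G→A; position 11: T→C; position 18: C→T; position 34: A→C.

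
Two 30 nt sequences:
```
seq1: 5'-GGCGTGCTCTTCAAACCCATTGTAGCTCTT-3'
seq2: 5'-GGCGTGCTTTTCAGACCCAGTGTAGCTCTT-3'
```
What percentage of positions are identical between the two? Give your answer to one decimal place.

3 positions differ (9, 14, 20), so 27 of 30 match: 27/30 = 90%.

90.0%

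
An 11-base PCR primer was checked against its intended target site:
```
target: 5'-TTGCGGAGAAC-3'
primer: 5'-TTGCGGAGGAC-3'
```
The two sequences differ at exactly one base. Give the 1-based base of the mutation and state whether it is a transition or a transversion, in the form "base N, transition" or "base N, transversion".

Base 9 changes A→G. A is a purine and G is a purine, so this is a transition.

base 9, transition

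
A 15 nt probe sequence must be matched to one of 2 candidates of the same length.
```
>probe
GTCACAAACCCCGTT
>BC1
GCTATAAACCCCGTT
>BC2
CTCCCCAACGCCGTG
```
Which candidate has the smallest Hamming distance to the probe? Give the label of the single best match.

BC1 differs at 3 bases; BC2 differs at 5 bases. The closest is BC1.

BC1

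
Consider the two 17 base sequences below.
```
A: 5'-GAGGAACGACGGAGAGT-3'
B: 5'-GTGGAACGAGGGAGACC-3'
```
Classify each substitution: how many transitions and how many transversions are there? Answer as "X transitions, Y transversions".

1 transition, 3 transversions

Mismatches (1-based):
base 2: A→T (purine→pyrimidine, transversion)
base 10: C→G (pyrimidine→purine, transversion)
base 16: G→C (purine→pyrimidine, transversion)
base 17: T→C (pyrimidine→pyrimidine, transition)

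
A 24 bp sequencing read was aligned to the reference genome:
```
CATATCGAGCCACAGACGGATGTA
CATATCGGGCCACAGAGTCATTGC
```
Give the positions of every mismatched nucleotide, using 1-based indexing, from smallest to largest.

Differences at position 8 (A→G), position 17 (C→G), position 18 (G→T), position 19 (G→C), position 22 (G→T), position 23 (T→G), position 24 (A→C).

8, 17, 18, 19, 22, 23, 24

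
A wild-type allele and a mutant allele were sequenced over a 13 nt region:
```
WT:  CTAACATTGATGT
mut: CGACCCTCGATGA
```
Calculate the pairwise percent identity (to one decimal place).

61.5%

Mismatches at positions 2, 4, 6, 8, 13 (1-based): 5 of 13.
Identical positions: 8/13 = 61.54% → 61.5%.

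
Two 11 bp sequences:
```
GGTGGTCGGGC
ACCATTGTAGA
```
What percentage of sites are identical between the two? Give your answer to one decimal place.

9 positions differ (1, 2, 3, 4, 5, 7, 8, 9, 11), so 2 of 11 match: 2/11 = 18.18%.

18.2%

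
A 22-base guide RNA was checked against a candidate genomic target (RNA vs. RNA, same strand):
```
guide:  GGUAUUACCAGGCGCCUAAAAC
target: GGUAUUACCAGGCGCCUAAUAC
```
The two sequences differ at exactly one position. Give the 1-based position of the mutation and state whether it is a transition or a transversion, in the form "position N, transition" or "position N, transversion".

position 20, transversion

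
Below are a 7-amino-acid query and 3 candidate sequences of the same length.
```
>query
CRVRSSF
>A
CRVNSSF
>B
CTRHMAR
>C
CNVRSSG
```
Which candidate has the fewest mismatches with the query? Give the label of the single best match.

A differs at 1 position; B differs at 6 positions; C differs at 2 positions. The closest is A.

A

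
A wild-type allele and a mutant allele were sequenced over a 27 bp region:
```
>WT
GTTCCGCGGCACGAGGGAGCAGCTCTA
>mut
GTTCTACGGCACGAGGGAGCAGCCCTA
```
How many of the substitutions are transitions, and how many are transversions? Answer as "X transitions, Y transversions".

Mismatches (1-based):
site 5: C→T (pyrimidine→pyrimidine, transition)
site 6: G→A (purine→purine, transition)
site 24: T→C (pyrimidine→pyrimidine, transition)

3 transitions, 0 transversions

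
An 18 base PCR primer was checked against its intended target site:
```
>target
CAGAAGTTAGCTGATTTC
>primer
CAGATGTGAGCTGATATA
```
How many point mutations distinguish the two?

4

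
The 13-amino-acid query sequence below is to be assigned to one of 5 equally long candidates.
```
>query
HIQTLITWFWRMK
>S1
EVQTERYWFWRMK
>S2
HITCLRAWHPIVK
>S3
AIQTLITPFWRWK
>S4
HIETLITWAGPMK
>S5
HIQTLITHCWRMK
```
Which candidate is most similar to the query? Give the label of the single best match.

S5

S1 differs at 5 residues; S2 differs at 8 residues; S3 differs at 3 residues; S4 differs at 4 residues; S5 differs at 2 residues. The closest is S5.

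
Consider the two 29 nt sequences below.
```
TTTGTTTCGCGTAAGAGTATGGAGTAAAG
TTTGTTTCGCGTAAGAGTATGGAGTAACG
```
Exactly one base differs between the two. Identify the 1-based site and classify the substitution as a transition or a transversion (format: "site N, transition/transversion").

site 28, transversion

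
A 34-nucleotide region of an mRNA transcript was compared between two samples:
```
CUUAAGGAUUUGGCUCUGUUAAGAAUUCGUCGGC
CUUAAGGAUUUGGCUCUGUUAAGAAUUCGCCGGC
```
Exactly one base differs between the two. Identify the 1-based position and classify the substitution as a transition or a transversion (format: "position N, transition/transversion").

Position 30 changes U→C. U is a pyrimidine and C is a pyrimidine, so this is a transition.

position 30, transition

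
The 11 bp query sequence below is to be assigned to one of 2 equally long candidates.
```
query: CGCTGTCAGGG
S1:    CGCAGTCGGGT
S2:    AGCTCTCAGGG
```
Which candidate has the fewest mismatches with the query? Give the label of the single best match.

S2

S1 differs at 3 bases; S2 differs at 2 bases. The closest is S2.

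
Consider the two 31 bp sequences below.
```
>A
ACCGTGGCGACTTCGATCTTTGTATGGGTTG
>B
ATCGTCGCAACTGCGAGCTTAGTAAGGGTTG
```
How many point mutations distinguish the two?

Comparing position by position, 7 bases differ: 2 (C/T), 6 (G/C), 9 (G/A), 13 (T/G), 17 (T/G), 21 (T/A), 25 (T/A).

7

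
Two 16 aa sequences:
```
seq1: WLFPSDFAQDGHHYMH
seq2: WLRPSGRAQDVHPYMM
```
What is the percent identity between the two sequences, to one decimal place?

62.5%

Mismatches at positions 3, 6, 7, 11, 13, 16 (1-based): 6 of 16.
Identical positions: 10/16 = 62.5% → 62.5%.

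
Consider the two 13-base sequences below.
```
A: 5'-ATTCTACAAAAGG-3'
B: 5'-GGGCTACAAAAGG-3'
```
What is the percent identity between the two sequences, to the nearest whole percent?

3 positions differ (1, 2, 3), so 10 of 13 match: 10/13 = 76.92%.

77%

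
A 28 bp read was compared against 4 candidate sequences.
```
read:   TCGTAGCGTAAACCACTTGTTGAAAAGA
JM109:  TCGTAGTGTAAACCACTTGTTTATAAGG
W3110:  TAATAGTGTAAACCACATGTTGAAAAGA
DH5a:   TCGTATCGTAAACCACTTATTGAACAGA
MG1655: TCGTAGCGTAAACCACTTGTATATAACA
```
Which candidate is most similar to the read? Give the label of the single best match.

Hamming distances to read — JM109: 4; W3110: 4; DH5a: 3; MG1655: 4.
Smallest is DH5a with 3 mismatches.

DH5a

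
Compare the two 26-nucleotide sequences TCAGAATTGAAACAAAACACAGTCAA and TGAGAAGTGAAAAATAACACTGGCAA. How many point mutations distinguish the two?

Comparing position by position, 6 positions differ: 2 (C/G), 7 (T/G), 13 (C/A), 15 (A/T), 21 (A/T), 23 (T/G).

6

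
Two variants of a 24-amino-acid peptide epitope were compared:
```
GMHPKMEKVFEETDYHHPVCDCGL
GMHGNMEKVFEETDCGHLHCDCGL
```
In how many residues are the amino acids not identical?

6

Mismatches (1-based): residue 4: P→G; residue 5: K→N; residue 15: Y→C; residue 16: H→G; residue 18: P→L; residue 19: V→H.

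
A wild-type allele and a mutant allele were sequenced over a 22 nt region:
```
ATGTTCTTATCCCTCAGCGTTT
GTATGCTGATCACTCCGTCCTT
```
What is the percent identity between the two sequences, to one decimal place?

59.1%

Mismatches at positions 1, 3, 5, 8, 12, 16, 18, 19, 20 (1-based): 9 of 22.
Identical positions: 13/22 = 59.09% → 59.1%.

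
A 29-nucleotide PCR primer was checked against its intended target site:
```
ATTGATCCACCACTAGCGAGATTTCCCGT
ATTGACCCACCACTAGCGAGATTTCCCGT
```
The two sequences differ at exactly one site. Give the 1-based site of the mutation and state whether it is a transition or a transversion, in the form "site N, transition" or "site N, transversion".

Site 6 changes T→C. T is a pyrimidine and C is a pyrimidine, so this is a transition.

site 6, transition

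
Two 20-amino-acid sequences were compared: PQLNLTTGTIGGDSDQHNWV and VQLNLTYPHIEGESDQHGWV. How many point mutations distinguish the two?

Mismatches (1-based): position 1: P→V; position 7: T→Y; position 8: G→P; position 9: T→H; position 11: G→E; position 13: D→E; position 18: N→G.

7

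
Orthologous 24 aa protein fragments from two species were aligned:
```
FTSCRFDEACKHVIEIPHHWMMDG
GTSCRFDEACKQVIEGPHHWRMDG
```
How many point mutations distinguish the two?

Comparing position by position, 4 residues differ: 1 (F/G), 12 (H/Q), 16 (I/G), 21 (M/R).

4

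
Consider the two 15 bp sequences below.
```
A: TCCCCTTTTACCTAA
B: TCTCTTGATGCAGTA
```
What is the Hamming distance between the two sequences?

Comparing position by position, 8 sites differ: 3 (C/T), 5 (C/T), 7 (T/G), 8 (T/A), 10 (A/G), 12 (C/A), 13 (T/G), 14 (A/T).

8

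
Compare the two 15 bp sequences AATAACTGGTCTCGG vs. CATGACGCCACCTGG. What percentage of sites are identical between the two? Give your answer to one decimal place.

46.7%

8 positions differ (1, 4, 7, 8, 9, 10, 12, 13), so 7 of 15 match: 7/15 = 46.67%.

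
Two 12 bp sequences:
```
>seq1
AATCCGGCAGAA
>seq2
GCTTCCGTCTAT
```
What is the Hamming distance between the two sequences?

8

The sequences differ at sites 1, 2, 4, 6, 8, 9, 10, 12 (1-based) — 8 in total.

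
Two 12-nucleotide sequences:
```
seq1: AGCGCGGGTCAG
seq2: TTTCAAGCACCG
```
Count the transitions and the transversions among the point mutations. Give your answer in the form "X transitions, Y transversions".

Transitions (purine↔purine or pyrimidine↔pyrimidine): 3 C→T, 6 G→A.
Transversions (purine↔pyrimidine): 1 A→T, 2 G→T, 4 G→C, 5 C→A, 8 G→C, 9 T→A, 11 A→C.

2 transitions, 7 transversions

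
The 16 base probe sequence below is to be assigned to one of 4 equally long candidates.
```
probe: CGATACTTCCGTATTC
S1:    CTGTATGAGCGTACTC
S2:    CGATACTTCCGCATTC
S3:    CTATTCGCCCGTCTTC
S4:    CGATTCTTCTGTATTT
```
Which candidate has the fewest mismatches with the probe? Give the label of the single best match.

S2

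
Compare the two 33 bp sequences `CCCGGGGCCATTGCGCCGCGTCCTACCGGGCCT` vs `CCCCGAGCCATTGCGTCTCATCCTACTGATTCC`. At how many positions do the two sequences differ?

Comparing position by position, 10 positions differ: 4 (G/C), 6 (G/A), 16 (C/T), 18 (G/T), 20 (G/A), 27 (C/T), 29 (G/A), 30 (G/T), 31 (C/T), 33 (T/C).

10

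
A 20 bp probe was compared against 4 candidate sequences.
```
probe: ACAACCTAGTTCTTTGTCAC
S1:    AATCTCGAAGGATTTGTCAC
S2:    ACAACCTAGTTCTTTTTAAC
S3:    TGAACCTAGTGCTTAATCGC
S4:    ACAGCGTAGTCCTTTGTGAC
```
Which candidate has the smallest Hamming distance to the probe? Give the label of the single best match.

S2

Hamming distances to probe — S1: 9; S2: 2; S3: 6; S4: 4.
Smallest is S2 with 2 mismatches.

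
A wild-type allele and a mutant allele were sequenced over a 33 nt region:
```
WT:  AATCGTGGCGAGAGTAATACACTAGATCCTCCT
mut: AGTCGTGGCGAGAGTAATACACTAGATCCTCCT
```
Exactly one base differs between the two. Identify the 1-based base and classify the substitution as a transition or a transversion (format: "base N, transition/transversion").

base 2, transition

The sequences differ only at base 2: A→G (purine→purine), a transition.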